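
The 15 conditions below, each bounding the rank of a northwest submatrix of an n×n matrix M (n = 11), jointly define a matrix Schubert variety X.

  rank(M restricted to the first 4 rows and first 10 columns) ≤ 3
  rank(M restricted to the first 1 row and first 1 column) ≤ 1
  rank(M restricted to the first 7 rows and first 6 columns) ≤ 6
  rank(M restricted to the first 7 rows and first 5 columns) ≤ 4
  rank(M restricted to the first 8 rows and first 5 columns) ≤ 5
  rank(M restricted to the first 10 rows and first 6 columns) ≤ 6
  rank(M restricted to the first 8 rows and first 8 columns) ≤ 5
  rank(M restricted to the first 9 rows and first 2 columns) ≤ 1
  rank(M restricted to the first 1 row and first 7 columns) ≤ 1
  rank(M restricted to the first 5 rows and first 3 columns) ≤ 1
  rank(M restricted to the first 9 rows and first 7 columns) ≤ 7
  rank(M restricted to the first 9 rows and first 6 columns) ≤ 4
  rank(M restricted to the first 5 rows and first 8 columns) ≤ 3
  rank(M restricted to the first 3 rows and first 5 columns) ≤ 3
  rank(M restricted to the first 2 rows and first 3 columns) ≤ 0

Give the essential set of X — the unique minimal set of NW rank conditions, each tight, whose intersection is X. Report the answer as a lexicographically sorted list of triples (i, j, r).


Rank table r_w(11×11) implied by the 15 constraints:

  0 0 0 1 1 1 1 1 1 1 1
  0 0 0 1 2 2 2 2 2 2 2
  1 1 1 2 3 3 3 3 3 3 3
  1 1 1 2 3 3 3 3 3 3 4
  1 1 1 2 3 3 3 3 4 4 5
  1 1 2 3 4 4 4 4 5 5 6
  1 1 2 3 4 4 5 5 6 6 7
  1 1 2 3 4 4 5 5 6 7 8
  1 1 2 3 4 4 5 6 7 8 9
  1 2 3 4 5 5 6 7 8 9 10
  1 2 3 4 5 6 7 8 9 10 11

hence w(1..11) = (4, 5, 1, 11, 9, 3, 7, 10, 8, 2, 6).

7 SE-corners of the 26-cell Rothe diagram give Ess(w):

[(2, 3, 0), (4, 10, 3), (5, 3, 1), (5, 8, 3), (8, 8, 5), (9, 2, 1), (9, 6, 4)]


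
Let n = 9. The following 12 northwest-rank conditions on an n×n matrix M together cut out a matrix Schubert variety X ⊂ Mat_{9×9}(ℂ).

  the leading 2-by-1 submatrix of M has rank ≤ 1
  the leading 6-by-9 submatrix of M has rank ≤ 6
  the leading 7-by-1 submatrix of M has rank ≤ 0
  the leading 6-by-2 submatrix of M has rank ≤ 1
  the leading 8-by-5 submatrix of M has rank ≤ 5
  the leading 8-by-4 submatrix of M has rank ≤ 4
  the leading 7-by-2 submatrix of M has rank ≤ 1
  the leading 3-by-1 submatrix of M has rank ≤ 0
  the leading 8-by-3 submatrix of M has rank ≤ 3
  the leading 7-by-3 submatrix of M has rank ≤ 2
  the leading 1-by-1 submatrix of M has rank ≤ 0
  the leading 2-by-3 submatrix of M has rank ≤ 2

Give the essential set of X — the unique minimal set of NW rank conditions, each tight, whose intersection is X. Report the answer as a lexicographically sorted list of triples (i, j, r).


Rank table r_w(9×9) implied by the 12 constraints:

  row 1: 0  1  1  1  1  1  1  1  1
  row 2: 0  1  2  2  2  2  2  2  2
  row 3: 0  1  2  3  3  3  3  3  3
  row 4: 0  1  2  3  4  4  4  4  4
  row 5: 0  1  2  3  4  5  5  5  5
  row 6: 0  1  2  3  4  5  6  6  6
  row 7: 0  1  2  3  4  5  6  7  7
  row 8: 1  2  3  4  5  6  7  8  8
  row 9: 1  2  3  4  5  6  7  8  9

reading off 1-entries of Δ²R: w = (2, 3, 4, 5, 6, 7, 8, 1, 9).

Fulton essential set (1 of the 7 Rothe cells):

[(7, 1, 0)]


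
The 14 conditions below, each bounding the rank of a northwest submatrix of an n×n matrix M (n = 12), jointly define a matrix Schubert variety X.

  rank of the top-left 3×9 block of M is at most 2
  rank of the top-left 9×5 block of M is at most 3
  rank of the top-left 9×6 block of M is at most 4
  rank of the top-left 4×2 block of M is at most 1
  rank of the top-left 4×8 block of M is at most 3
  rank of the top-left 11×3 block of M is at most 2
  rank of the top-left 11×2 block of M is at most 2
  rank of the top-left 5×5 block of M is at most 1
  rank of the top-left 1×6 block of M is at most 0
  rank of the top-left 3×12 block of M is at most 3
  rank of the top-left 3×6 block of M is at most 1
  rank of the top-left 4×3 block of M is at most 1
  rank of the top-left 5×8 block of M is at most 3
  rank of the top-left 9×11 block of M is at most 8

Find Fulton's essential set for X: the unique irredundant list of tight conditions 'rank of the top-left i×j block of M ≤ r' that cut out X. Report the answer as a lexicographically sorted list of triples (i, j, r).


Recovering R(i,j) via the rank-extension bound from the 14 conditions:

  i=1: 0 | 0 | 0 | 0 | 0 | 0 | 1 | 1 | 1 | 1 | 1 | 1
  i=2: 1 | 1 | 1 | 1 | 1 | 1 | 2 | 2 | 2 | 2 | 2 | 2
  i=3: 1 | 1 | 1 | 1 | 1 | 1 | 2 | 2 | 2 | 3 | 3 | 3
  i=4: 1 | 1 | 1 | 1 | 1 | 2 | 3 | 3 | 3 | 4 | 4 | 4
  i=5: 1 | 1 | 1 | 1 | 1 | 2 | 3 | 3 | 4 | 5 | 5 | 5
  i=6: 1 | 2 | 2 | 2 | 2 | 3 | 4 | 4 | 5 | 6 | 6 | 6
  i=7: 1 | 2 | 2 | 3 | 3 | 4 | 5 | 5 | 6 | 7 | 7 | 7
  i=8: 1 | 2 | 2 | 3 | 3 | 4 | 5 | 6 | 7 | 8 | 8 | 8
  i=9: 1 | 2 | 2 | 3 | 3 | 4 | 5 | 6 | 7 | 8 | 8 | 9
  i=10: 1 | 2 | 2 | 3 | 4 | 5 | 6 | 7 | 8 | 9 | 9 | 10
  i=11: 1 | 2 | 2 | 3 | 4 | 5 | 6 | 7 | 8 | 9 | 10 | 11
  i=12: 1 | 2 | 3 | 4 | 5 | 6 | 7 | 8 | 9 | 10 | 11 | 12

second differences of R give the permutation w = (7, 1, 10, 6, 9, 2, 4, 8, 12, 5, 11, 3).

Rothe diagram D(w) (30 cells), 8 SE-corners (essential conditions):

[(1, 6, 0), (3, 6, 1), (3, 9, 2), (5, 5, 1), (5, 8, 3), (9, 5, 3), (9, 11, 8), (11, 3, 2)]


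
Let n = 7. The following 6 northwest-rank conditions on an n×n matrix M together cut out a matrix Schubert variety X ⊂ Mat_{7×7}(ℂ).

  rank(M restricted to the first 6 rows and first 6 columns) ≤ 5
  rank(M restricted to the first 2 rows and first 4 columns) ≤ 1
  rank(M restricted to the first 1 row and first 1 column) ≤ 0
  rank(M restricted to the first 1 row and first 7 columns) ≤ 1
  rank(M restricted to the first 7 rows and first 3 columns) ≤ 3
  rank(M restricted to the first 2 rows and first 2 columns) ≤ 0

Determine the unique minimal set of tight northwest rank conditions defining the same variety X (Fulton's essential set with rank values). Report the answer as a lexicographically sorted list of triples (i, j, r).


Reconstructing r_w from the 6 given conditions:

  R[1]: 0  0  1  1  1  1  1
  R[2]: 0  0  1  1  2  2  2
  R[3]: 1  1  2  2  3  3  3
  R[4]: 1  2  3  3  4  4  4
  R[5]: 1  2  3  4  5  5  5
  R[6]: 1  2  3  4  5  5  6
  R[7]: 1  2  3  4  5  6  7

so w = (3, 5, 1, 2, 4, 7, 6).

|D(w)|=6, |Ess(w)|=3:

[(2, 2, 0), (2, 4, 1), (6, 6, 5)]


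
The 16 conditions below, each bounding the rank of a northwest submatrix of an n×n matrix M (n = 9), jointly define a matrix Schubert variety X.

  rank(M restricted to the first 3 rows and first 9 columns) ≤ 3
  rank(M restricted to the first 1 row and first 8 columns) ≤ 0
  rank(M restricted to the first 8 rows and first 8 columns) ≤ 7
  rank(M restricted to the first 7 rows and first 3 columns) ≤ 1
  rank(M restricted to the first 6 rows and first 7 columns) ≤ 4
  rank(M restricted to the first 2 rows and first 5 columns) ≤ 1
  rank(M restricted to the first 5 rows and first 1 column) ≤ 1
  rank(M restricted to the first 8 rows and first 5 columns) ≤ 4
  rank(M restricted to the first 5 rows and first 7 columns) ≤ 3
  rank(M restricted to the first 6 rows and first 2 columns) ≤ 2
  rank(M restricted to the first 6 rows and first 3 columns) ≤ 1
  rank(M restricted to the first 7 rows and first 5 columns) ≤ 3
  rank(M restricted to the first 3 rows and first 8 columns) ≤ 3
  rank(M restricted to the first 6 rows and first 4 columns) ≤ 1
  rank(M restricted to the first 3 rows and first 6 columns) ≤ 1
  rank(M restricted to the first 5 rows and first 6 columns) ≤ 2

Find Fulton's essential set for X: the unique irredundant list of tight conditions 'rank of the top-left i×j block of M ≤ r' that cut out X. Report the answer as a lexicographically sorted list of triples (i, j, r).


Rank table r_w(9×9) implied by the 16 constraints:

  0, 0, 0, 0, 0, 0, 0, 0, 1
  1, 1, 1, 1, 1, 1, 1, 1, 2
  1, 1, 1, 1, 1, 1, 2, 2, 3
  1, 1, 1, 1, 2, 2, 3, 3, 4
  1, 1, 1, 1, 2, 2, 3, 4, 5
  1, 1, 1, 1, 2, 3, 4, 5, 6
  1, 1, 1, 2, 3, 4, 5, 6, 7
  1, 2, 2, 3, 4, 5, 6, 7, 8
  1, 2, 3, 4, 5, 6, 7, 8, 9

second differences of R give the permutation w = (9, 1, 7, 5, 8, 6, 4, 2, 3).

ℓ(w)=25; the 5 essential cells (i,j,r):

[(1, 8, 0), (3, 6, 1), (5, 6, 2), (6, 4, 1), (7, 3, 1)]


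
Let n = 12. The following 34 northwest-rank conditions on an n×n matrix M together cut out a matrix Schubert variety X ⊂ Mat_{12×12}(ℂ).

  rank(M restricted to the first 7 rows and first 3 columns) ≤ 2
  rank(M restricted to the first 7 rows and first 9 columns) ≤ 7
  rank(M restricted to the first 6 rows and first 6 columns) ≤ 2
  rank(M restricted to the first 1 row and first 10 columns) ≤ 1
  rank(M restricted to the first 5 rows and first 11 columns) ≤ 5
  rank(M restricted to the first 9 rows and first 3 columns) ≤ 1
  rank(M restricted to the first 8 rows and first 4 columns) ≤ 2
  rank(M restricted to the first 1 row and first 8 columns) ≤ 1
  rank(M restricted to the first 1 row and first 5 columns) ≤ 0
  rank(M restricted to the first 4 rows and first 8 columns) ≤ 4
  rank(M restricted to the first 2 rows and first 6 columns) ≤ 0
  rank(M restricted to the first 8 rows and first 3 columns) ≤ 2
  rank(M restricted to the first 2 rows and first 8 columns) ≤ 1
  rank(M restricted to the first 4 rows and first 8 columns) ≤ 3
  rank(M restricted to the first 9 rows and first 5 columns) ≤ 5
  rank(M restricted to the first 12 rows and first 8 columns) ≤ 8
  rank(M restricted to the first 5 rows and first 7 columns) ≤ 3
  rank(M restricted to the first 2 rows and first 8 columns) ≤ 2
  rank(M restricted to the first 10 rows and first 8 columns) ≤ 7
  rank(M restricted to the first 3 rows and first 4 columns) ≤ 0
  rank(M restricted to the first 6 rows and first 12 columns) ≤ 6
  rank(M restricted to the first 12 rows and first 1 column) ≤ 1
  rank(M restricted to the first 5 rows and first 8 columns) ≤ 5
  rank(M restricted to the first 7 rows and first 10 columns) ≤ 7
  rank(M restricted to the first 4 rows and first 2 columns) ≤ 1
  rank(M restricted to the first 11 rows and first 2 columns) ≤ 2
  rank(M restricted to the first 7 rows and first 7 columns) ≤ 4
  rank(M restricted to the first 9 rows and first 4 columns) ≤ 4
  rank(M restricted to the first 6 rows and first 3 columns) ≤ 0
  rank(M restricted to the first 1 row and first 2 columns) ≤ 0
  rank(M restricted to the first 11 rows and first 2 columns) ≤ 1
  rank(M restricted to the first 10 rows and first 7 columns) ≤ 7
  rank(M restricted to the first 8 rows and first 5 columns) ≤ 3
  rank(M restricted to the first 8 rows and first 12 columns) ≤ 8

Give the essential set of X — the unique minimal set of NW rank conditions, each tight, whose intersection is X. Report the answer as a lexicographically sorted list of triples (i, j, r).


Reconstructing r_w from the 34 given conditions:

  R[1]: 0 0 0 0 0 0 1 1 1 1 1 1
  R[2]: 0 0 0 0 0 0 1 1 2 2 2 2
  R[3]: 0 0 0 0 1 1 2 2 3 3 3 3
  R[4]: 0 0 0 1 2 2 3 3 4 4 4 4
  R[5]: 0 0 0 1 2 2 3 4 5 5 5 5
  R[6]: 0 0 0 1 2 2 3 4 5 6 6 6
  R[7]: 1 1 1 2 3 3 4 5 6 7 7 7
  R[8]: 1 1 1 2 3 4 5 6 7 8 8 8
  R[9]: 1 1 1 2 3 4 5 6 7 8 9 9
  R[10]: 1 1 2 3 4 5 6 7 8 9 10 10
  R[11]: 1 1 2 3 4 5 6 7 8 9 10 11
  R[12]: 1 2 3 4 5 6 7 8 9 10 11 12

giving w = (7, 9, 5, 4, 8, 10, 1, 6, 11, 3, 12, 2) via Δ²R.

|D(w)|=34, |Ess(w)|=7:

[(2, 6, 0), (2, 8, 1), (3, 4, 0), (6, 3, 0), (6, 6, 2), (9, 3, 1), (11, 2, 1)]


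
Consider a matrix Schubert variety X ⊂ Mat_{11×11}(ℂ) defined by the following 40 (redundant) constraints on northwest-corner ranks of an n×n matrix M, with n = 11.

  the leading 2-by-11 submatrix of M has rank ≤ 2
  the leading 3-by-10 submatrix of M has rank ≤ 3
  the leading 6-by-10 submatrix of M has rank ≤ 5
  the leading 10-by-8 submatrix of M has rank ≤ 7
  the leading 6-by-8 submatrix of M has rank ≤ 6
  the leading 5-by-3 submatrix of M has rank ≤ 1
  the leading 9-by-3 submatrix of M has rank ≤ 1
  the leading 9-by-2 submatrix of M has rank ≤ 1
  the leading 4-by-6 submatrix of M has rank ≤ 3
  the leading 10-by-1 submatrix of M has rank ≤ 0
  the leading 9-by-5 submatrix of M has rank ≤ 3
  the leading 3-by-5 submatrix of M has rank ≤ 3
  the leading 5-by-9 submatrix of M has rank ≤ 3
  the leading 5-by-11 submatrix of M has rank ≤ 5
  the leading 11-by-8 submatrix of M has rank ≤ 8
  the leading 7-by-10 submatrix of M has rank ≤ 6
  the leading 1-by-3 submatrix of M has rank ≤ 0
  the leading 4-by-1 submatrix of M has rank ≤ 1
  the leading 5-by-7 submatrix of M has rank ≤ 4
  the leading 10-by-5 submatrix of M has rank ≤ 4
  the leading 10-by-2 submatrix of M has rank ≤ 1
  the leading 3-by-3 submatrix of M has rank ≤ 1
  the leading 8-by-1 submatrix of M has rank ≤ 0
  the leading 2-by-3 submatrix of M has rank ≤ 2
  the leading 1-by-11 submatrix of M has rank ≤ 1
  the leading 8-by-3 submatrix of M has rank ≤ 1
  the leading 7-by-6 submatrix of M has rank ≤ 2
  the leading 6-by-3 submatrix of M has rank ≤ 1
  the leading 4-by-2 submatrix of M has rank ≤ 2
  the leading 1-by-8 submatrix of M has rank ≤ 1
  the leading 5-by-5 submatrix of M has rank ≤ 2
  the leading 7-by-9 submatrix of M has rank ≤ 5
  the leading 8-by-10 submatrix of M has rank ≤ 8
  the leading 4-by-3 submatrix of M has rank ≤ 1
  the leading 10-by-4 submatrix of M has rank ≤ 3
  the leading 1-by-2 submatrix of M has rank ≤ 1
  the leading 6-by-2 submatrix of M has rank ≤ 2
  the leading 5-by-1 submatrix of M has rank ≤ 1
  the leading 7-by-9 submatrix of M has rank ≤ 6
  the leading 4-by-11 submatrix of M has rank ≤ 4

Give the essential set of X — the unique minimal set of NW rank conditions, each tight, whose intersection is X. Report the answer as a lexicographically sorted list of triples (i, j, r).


Reconstructing r_w from the 40 given conditions:

  0 | 0 | 0 | 1 | 1 | 1 | 1 | 1 | 1 | 1 | 1
  0 | 1 | 1 | 2 | 2 | 2 | 2 | 2 | 2 | 2 | 2
  0 | 1 | 1 | 2 | 2 | 2 | 3 | 3 | 3 | 3 | 3
  0 | 1 | 1 | 2 | 2 | 2 | 3 | 3 | 3 | 4 | 4
  0 | 1 | 1 | 2 | 2 | 2 | 3 | 3 | 3 | 4 | 5
  0 | 1 | 1 | 2 | 2 | 2 | 3 | 4 | 4 | 5 | 6
  0 | 1 | 1 | 2 | 2 | 2 | 3 | 4 | 5 | 6 | 7
  0 | 1 | 1 | 2 | 3 | 3 | 4 | 5 | 6 | 7 | 8
  0 | 1 | 1 | 2 | 3 | 4 | 5 | 6 | 7 | 8 | 9
  0 | 1 | 2 | 3 | 4 | 5 | 6 | 7 | 8 | 9 | 10
  1 | 2 | 3 | 4 | 5 | 6 | 7 | 8 | 9 | 10 | 11

hence w(1..11) = (4, 2, 7, 10, 11, 8, 9, 5, 6, 3, 1).

D(w) has 33 cells with 5 SE-corners; essential set:

[(1, 3, 0), (5, 9, 3), (7, 6, 2), (9, 3, 1), (10, 1, 0)]


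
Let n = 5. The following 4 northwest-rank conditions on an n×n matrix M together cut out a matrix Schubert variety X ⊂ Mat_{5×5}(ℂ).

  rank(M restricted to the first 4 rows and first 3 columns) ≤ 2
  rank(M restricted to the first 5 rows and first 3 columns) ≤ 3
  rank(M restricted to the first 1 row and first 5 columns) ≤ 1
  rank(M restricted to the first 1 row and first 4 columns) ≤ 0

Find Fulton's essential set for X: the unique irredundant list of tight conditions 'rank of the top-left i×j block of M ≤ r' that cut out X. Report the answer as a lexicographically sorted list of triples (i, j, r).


Computing R[i][j] = min implied NW-rank bound (n=5, 4 conditions):

  0 | 0 | 0 | 0 | 1
  1 | 1 | 1 | 1 | 2
  1 | 2 | 2 | 2 | 3
  1 | 2 | 2 | 3 | 4
  1 | 2 | 3 | 4 | 5

second differences of R give the permutation w = (5, 1, 2, 4, 3).

D(w) has 5 cells with 2 SE-corners; essential set:

[(1, 4, 0), (4, 3, 2)]


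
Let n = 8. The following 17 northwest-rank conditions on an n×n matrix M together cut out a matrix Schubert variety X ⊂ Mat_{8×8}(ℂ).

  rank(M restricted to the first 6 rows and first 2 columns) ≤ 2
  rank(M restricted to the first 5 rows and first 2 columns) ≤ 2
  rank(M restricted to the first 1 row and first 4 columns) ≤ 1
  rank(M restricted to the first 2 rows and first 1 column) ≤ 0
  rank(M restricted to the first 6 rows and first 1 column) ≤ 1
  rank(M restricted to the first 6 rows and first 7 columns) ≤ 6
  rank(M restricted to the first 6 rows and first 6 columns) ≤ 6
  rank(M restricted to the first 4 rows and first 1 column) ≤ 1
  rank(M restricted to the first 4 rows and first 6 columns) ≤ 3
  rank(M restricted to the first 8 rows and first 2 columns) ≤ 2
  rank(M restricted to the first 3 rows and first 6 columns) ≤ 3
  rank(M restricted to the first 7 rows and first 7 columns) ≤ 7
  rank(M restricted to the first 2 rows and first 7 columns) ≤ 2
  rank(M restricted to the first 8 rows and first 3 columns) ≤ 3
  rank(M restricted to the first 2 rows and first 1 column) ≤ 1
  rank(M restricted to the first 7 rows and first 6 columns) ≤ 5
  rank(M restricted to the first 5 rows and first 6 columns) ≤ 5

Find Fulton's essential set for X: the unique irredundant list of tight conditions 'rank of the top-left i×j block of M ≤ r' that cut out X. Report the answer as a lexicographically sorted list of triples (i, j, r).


Computing R[i][j] = min implied NW-rank bound (n=8, 17 conditions):

  i=1: 0 | 1 | 1 | 1 | 1 | 1 | 1 | 1
  i=2: 0 | 1 | 2 | 2 | 2 | 2 | 2 | 2
  i=3: 1 | 2 | 3 | 3 | 3 | 3 | 3 | 3
  i=4: 1 | 2 | 3 | 3 | 3 | 3 | 4 | 4
  i=5: 1 | 2 | 3 | 4 | 4 | 4 | 5 | 5
  i=6: 1 | 2 | 3 | 4 | 5 | 5 | 6 | 6
  i=7: 1 | 2 | 3 | 4 | 5 | 5 | 6 | 7
  i=8: 1 | 2 | 3 | 4 | 5 | 6 | 7 | 8

giving w = (2, 3, 1, 7, 4, 5, 8, 6) via Δ²R.

D(w) has 6 cells with 3 SE-corners; essential set:

[(2, 1, 0), (4, 6, 3), (7, 6, 5)]


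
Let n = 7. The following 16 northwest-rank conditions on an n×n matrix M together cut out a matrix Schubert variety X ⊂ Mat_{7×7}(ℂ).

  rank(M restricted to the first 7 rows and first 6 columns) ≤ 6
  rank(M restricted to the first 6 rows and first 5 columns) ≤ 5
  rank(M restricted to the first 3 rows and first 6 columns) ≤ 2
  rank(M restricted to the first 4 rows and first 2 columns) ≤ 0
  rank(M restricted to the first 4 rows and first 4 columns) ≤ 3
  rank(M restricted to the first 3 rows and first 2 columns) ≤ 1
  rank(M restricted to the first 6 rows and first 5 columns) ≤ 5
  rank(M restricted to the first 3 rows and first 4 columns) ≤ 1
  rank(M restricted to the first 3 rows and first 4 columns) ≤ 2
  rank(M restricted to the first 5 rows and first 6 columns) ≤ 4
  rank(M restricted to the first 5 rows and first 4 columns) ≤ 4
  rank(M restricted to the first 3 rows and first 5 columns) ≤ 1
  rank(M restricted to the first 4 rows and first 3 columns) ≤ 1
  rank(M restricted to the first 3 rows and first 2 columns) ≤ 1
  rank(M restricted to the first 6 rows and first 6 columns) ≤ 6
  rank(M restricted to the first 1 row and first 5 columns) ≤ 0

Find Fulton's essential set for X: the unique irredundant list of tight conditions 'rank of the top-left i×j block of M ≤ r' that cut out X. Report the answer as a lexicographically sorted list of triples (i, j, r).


Reconstructing r_w from the 16 given conditions:

  R[1]: 0, 0, 0, 0, 0, 1, 1
  R[2]: 0, 0, 1, 1, 1, 2, 2
  R[3]: 0, 0, 1, 1, 1, 2, 3
  R[4]: 0, 0, 1, 2, 2, 3, 4
  R[5]: 1, 1, 2, 3, 3, 4, 5
  R[6]: 1, 2, 3, 4, 4, 5, 6
  R[7]: 1, 2, 3, 4, 5, 6, 7

giving w = (6, 3, 7, 4, 1, 2, 5) via Δ²R.

D(w) has 13 cells with 3 SE-corners; essential set:

[(1, 5, 0), (3, 5, 1), (4, 2, 0)]


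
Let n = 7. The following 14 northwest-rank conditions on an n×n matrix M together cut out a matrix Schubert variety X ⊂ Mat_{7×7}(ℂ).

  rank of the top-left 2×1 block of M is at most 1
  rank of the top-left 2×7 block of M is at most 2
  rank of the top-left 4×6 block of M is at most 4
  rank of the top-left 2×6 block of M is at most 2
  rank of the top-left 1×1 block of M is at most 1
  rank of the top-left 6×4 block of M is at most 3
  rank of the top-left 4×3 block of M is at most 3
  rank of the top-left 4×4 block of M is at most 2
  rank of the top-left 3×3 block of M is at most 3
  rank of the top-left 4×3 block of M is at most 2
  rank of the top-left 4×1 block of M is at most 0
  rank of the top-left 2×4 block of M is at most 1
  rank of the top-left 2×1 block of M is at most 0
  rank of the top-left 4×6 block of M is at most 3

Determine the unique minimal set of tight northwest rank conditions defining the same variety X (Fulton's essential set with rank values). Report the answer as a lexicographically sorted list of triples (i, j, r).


Rank table r_w(7×7) implied by the 14 constraints:

  row 1: 0 1 1 1 1 1 1
  row 2: 0 1 1 1 2 2 2
  row 3: 0 1 2 2 3 3 3
  row 4: 0 1 2 2 3 3 4
  row 5: 1 2 3 3 4 4 5
  row 6: 1 2 3 3 4 5 6
  row 7: 1 2 3 4 5 6 7

so w = (2, 5, 3, 7, 1, 6, 4).

Rothe diagram D(w) (9 cells), 5 SE-corners (essential conditions):

[(2, 4, 1), (4, 1, 0), (4, 4, 2), (4, 6, 3), (6, 4, 3)]


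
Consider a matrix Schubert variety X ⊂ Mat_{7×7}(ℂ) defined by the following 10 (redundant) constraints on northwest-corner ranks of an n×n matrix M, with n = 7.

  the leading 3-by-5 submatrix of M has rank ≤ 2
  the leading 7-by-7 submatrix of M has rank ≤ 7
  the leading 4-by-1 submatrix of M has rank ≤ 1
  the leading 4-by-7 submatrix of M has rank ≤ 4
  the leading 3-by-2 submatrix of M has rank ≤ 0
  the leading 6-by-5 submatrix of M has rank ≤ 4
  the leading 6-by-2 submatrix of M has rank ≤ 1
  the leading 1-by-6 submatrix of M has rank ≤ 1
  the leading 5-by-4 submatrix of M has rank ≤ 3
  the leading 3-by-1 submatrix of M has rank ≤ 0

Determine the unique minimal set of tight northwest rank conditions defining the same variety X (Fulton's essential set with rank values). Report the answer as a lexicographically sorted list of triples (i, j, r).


Recovering R(i,j) via the rank-extension bound from the 10 conditions:

  0, 0, 1, 1, 1, 1, 1
  0, 0, 1, 2, 2, 2, 2
  0, 0, 1, 2, 2, 3, 3
  1, 1, 2, 3, 3, 4, 4
  1, 1, 2, 3, 4, 5, 5
  1, 1, 2, 3, 4, 5, 6
  1, 2, 3, 4, 5, 6, 7

giving w = (3, 4, 6, 1, 5, 7, 2) via Δ²R.

ℓ(w)=9; the 3 essential cells (i,j,r):

[(3, 2, 0), (3, 5, 2), (6, 2, 1)]


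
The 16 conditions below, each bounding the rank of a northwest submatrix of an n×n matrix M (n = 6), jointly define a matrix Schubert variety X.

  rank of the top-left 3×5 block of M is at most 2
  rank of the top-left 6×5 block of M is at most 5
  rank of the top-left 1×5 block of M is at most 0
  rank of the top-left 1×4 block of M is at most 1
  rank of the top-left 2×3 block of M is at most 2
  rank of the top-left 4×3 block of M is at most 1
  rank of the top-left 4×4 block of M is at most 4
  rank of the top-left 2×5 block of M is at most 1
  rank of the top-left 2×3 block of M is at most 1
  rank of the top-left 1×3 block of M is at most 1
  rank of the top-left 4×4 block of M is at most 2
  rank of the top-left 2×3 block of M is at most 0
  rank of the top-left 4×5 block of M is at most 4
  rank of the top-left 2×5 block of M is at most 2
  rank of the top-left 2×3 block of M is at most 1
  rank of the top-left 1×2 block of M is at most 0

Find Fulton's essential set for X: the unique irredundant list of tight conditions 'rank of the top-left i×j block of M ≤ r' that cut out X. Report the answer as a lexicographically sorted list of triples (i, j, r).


Rank table r_w(6×6) implied by the 16 constraints:

  row 1: 0 | 0 | 0 | 0 | 0 | 1
  row 2: 0 | 0 | 0 | 1 | 1 | 2
  row 3: 1 | 1 | 1 | 2 | 2 | 3
  row 4: 1 | 1 | 1 | 2 | 3 | 4
  row 5: 1 | 2 | 2 | 3 | 4 | 5
  row 6: 1 | 2 | 3 | 4 | 5 | 6

hence w(1..6) = (6, 4, 1, 5, 2, 3).

Rothe diagram D(w) (10 cells), 3 SE-corners (essential conditions):

[(1, 5, 0), (2, 3, 0), (4, 3, 1)]


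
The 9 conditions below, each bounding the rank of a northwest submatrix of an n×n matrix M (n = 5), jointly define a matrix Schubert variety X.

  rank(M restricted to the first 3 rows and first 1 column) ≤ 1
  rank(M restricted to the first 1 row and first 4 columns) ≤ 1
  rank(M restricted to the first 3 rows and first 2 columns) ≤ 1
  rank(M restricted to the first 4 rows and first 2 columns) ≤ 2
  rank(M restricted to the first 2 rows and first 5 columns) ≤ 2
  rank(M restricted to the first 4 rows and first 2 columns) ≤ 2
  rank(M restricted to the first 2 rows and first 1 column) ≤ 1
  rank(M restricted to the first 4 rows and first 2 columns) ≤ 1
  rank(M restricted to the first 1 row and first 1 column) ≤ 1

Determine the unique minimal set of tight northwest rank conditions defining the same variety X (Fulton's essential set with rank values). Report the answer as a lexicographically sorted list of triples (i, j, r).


Recovering R(i,j) via the rank-extension bound from the 9 conditions:

  R[1]: 1 1 1 1 1
  R[2]: 1 1 2 2 2
  R[3]: 1 1 2 3 3
  R[4]: 1 1 2 3 4
  R[5]: 1 2 3 4 5

so w = (1, 3, 4, 5, 2).

D(w) has 3 cells with 1 SE-corner; essential set:

[(4, 2, 1)]


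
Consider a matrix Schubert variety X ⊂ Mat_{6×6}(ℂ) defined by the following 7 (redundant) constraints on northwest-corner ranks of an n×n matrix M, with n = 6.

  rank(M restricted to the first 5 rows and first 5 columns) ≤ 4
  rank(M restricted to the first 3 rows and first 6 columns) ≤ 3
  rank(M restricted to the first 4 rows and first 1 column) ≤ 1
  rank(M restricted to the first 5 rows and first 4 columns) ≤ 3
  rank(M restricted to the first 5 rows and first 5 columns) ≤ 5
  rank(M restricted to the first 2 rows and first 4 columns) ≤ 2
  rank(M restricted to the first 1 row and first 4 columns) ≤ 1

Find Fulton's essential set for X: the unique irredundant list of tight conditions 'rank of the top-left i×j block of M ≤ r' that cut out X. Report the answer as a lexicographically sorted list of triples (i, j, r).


Computing R[i][j] = min implied NW-rank bound (n=6, 7 conditions):

  i=1: 1 | 1 | 1 | 1 | 1 | 1
  i=2: 1 | 2 | 2 | 2 | 2 | 2
  i=3: 1 | 2 | 3 | 3 | 3 | 3
  i=4: 1 | 2 | 3 | 3 | 4 | 4
  i=5: 1 | 2 | 3 | 3 | 4 | 5
  i=6: 1 | 2 | 3 | 4 | 5 | 6

hence w(1..6) = (1, 2, 3, 5, 6, 4).

D(w) has 2 cells with 1 SE-corner; essential set:

[(5, 4, 3)]


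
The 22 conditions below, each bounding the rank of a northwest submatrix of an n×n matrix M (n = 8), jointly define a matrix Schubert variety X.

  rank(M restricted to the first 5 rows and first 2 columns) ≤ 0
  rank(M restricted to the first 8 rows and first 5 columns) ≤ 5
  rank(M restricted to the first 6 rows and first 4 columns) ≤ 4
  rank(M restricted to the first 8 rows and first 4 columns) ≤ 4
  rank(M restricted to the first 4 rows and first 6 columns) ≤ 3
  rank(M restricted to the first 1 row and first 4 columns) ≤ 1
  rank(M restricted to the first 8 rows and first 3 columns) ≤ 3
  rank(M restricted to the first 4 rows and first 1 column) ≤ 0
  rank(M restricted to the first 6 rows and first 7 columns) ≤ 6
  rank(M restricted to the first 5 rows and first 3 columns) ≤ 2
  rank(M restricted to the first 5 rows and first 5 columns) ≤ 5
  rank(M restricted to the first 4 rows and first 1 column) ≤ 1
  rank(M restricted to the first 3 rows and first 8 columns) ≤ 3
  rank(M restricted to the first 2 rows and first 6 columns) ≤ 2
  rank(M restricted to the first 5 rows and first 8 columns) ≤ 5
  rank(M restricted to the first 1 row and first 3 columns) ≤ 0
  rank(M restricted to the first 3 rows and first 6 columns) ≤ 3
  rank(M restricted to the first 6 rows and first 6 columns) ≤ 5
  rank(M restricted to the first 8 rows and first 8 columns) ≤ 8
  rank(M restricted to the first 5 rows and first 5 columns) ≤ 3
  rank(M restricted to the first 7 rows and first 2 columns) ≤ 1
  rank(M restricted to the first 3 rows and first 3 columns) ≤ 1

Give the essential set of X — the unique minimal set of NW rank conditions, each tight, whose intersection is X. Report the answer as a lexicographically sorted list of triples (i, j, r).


Rank table r_w(8×8) implied by the 22 constraints:

  0  0  0  1  1  1  1  1
  0  0  1  2  2  2  2  2
  0  0  1  2  3  3  3  3
  0  0  1  2  3  3  4  4
  0  0  1  2  3  4  5  5
  1  1  2  3  4  5  6  6
  1  1  2  3  4  5  6  7
  1  2  3  4  5  6  7  8

the unique w with this rank table is (4, 3, 5, 7, 6, 1, 8, 2).

Fulton essential set (4 of the 13 Rothe cells):

[(1, 3, 0), (4, 6, 3), (5, 2, 0), (7, 2, 1)]


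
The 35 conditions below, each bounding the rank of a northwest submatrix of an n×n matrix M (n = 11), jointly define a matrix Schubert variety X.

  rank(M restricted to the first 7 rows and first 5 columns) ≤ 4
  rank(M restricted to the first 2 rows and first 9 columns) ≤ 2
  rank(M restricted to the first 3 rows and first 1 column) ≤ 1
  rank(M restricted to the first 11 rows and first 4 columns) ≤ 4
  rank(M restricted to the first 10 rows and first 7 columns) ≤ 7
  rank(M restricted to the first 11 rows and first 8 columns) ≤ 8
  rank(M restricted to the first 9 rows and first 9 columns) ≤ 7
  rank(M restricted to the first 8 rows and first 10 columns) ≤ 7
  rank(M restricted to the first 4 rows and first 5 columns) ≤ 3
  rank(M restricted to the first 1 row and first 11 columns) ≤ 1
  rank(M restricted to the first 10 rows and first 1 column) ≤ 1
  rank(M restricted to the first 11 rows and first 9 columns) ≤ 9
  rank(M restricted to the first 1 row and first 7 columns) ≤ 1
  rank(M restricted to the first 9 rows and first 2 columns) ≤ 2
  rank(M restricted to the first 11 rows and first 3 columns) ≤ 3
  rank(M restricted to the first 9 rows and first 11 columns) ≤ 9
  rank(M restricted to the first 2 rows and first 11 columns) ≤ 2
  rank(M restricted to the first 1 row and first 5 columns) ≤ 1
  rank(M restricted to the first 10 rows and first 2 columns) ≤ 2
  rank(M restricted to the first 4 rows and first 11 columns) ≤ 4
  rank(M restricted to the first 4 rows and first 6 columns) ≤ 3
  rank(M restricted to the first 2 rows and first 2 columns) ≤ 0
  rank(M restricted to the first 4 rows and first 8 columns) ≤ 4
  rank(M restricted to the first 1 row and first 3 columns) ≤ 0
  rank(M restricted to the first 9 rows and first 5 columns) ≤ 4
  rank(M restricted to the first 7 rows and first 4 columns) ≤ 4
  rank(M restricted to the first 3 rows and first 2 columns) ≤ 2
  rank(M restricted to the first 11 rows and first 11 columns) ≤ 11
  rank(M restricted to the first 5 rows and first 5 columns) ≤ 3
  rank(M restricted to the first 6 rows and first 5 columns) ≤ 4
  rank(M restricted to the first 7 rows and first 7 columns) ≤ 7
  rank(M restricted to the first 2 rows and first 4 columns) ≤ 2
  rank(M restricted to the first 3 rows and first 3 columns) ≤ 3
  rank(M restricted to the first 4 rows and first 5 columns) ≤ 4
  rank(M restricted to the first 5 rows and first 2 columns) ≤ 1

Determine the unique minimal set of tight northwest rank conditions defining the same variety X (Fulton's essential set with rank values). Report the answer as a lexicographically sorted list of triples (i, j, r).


Recovering R(i,j) via the rank-extension bound from the 35 conditions:

  0, 0, 0, 1, 1, 1, 1, 1, 1, 1, 1
  0, 0, 1, 2, 2, 2, 2, 2, 2, 2, 2
  1, 1, 2, 3, 3, 3, 3, 3, 3, 3, 3
  1, 1, 2, 3, 3, 3, 4, 4, 4, 4, 4
  1, 1, 2, 3, 3, 4, 5, 5, 5, 5, 5
  1, 2, 3, 4, 4, 5, 6, 6, 6, 6, 6
  1, 2, 3, 4, 4, 5, 6, 7, 7, 7, 7
  1, 2, 3, 4, 4, 5, 6, 7, 7, 7, 8
  1, 2, 3, 4, 4, 5, 6, 7, 7, 8, 9
  1, 2, 3, 4, 5, 6, 7, 8, 8, 9, 10
  1, 2, 3, 4, 5, 6, 7, 8, 9, 10, 11

so w = (4, 3, 1, 7, 6, 2, 8, 11, 10, 5, 9).

8 SE-corners of the 16-cell Rothe diagram give Ess(w):

[(1, 3, 0), (2, 2, 0), (4, 6, 3), (5, 2, 1), (5, 5, 3), (8, 10, 7), (9, 5, 4), (9, 9, 7)]


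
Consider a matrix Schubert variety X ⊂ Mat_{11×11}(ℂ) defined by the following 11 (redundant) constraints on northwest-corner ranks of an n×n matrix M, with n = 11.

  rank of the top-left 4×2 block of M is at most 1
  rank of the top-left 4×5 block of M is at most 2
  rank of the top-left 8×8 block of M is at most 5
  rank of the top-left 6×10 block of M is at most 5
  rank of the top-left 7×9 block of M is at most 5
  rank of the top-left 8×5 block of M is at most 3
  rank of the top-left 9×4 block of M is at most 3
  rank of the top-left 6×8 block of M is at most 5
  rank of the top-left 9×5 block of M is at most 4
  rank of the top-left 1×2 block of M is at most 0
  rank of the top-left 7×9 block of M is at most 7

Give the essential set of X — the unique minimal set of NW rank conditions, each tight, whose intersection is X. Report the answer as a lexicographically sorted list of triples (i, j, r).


The tightest implied rank at each (i,j), from the 11 conditions:

  0  0  1  1  1  1  1  1  1  1  1
  1  1  2  2  2  2  2  2  2  2  2
  1  1  2  2  2  3  3  3  3  3  3
  1  1  2  2  2  3  4  4  4  4  4
  1  2  3  3  3  4  5  5  5  5  5
  1  2  3  3  3  4  5  5  5  5  6
  1  2  3  3  3  4  5  5  5  6  7
  1  2  3  3  3  4  5  5  6  7  8
  1  2  3  3  4  5  6  6  7  8  9
  1  2  3  4  5  6  7  7  8  9  10
  1  2  3  4  5  6  7  8  9  10  11

the unique w with this rank table is (3, 1, 6, 7, 2, 11, 10, 9, 5, 4, 8).

D(w) has 21 cells with 8 SE-corners; essential set:

[(1, 2, 0), (4, 2, 1), (4, 5, 2), (6, 10, 5), (7, 9, 5), (8, 5, 3), (8, 8, 5), (9, 4, 3)]


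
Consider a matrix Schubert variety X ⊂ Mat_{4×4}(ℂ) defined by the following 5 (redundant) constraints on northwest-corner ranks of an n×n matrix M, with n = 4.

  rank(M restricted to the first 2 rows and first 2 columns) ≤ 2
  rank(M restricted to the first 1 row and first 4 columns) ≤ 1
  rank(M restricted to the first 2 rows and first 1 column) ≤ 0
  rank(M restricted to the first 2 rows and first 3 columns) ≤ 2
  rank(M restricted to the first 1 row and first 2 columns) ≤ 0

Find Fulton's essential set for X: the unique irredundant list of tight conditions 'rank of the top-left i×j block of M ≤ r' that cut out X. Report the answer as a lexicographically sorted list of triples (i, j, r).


Recovering R(i,j) via the rank-extension bound from the 5 conditions:

  R[1]: 0  0  1  1
  R[2]: 0  1  2  2
  R[3]: 1  2  3  3
  R[4]: 1  2  3  4

hence w(1..4) = (3, 2, 1, 4).

Fulton essential set (2 of the 3 Rothe cells):

[(1, 2, 0), (2, 1, 0)]


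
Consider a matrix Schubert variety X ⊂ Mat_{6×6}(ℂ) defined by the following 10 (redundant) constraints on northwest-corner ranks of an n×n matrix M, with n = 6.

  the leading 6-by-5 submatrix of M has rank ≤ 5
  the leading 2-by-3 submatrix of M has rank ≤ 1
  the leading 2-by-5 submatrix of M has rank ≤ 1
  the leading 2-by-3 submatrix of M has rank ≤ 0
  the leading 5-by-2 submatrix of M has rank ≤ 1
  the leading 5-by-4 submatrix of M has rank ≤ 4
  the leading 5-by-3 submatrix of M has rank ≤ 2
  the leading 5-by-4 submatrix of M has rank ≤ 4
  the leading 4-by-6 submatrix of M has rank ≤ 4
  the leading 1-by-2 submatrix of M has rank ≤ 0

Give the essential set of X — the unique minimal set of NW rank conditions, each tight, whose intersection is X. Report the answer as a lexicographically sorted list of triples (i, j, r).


Propagating the 10 rank bounds to every northwest block:

  i=1: 0 0 0 1 1 1
  i=2: 0 0 0 1 1 2
  i=3: 1 1 1 2 2 3
  i=4: 1 1 2 3 3 4
  i=5: 1 1 2 3 4 5
  i=6: 1 2 3 4 5 6

reading off 1-entries of Δ²R: w = (4, 6, 1, 3, 5, 2).

3 SE-corners of the 9-cell Rothe diagram give Ess(w):

[(2, 3, 0), (2, 5, 1), (5, 2, 1)]


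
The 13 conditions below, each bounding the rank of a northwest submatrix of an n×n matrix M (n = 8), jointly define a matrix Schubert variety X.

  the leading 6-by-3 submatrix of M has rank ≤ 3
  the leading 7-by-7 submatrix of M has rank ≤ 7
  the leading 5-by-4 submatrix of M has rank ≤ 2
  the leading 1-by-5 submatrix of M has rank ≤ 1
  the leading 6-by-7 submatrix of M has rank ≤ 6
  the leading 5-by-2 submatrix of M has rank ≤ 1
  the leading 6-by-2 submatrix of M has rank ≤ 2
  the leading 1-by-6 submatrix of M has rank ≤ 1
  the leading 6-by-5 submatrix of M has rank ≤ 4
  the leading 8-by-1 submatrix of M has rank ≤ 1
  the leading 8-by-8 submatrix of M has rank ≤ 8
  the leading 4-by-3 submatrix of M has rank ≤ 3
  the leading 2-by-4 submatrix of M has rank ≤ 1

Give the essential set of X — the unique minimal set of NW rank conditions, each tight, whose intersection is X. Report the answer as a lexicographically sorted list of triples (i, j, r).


Rank table r_w(8×8) implied by the 13 constraints:

  row 1: 1, 1, 1, 1, 1, 1, 1, 1
  row 2: 1, 1, 1, 1, 2, 2, 2, 2
  row 3: 1, 1, 2, 2, 3, 3, 3, 3
  row 4: 1, 1, 2, 2, 3, 4, 4, 4
  row 5: 1, 1, 2, 2, 3, 4, 5, 5
  row 6: 1, 2, 3, 3, 4, 5, 6, 6
  row 7: 1, 2, 3, 4, 5, 6, 7, 7
  row 8: 1, 2, 3, 4, 5, 6, 7, 8

second differences of R give the permutation w = (1, 5, 3, 6, 7, 2, 4, 8).

ℓ(w)=8; the 3 essential cells (i,j,r):

[(2, 4, 1), (5, 2, 1), (5, 4, 2)]


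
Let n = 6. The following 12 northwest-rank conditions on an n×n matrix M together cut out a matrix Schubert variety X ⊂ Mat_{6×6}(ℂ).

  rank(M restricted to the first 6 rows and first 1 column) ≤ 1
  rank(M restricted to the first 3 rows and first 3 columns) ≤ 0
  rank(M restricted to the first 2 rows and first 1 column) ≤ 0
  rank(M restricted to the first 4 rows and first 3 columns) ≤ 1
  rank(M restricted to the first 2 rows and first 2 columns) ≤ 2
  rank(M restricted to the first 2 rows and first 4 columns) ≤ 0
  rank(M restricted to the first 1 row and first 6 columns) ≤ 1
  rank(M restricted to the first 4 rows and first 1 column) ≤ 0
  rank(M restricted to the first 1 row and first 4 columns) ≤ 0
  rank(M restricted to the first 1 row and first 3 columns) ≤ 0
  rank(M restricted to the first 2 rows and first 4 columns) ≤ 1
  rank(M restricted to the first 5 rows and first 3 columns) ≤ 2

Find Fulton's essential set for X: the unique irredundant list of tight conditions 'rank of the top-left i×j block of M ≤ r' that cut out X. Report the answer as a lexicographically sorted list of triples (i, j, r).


Recovering R(i,j) via the rank-extension bound from the 12 conditions:

  i=1: 0 | 0 | 0 | 0 | 1 | 1
  i=2: 0 | 0 | 0 | 0 | 1 | 2
  i=3: 0 | 0 | 0 | 1 | 2 | 3
  i=4: 0 | 1 | 1 | 2 | 3 | 4
  i=5: 1 | 2 | 2 | 3 | 4 | 5
  i=6: 1 | 2 | 3 | 4 | 5 | 6

giving w = (5, 6, 4, 2, 1, 3) via Δ²R.

3 SE-corners of the 12-cell Rothe diagram give Ess(w):

[(2, 4, 0), (3, 3, 0), (4, 1, 0)]


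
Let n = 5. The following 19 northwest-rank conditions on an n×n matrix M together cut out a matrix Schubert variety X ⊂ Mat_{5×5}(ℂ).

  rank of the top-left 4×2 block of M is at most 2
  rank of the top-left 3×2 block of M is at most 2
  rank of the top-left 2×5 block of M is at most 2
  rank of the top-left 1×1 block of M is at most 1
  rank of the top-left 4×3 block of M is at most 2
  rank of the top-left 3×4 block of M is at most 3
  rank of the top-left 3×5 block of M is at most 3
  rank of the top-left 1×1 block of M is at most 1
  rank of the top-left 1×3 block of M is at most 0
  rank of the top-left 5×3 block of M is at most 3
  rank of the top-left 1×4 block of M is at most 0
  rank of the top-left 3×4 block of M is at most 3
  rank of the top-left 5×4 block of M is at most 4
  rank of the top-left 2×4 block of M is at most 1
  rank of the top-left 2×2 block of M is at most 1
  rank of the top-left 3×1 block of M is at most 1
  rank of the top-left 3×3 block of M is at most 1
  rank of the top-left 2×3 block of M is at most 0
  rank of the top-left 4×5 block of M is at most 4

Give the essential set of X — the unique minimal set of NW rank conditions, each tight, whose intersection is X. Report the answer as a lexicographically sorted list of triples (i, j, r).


Reconstructing r_w from the 19 given conditions:

  0 | 0 | 0 | 0 | 1
  0 | 0 | 0 | 1 | 2
  1 | 1 | 1 | 2 | 3
  1 | 2 | 2 | 3 | 4
  1 | 2 | 3 | 4 | 5

giving w = (5, 4, 1, 2, 3) via Δ²R.

Fulton essential set (2 of the 7 Rothe cells):

[(1, 4, 0), (2, 3, 0)]


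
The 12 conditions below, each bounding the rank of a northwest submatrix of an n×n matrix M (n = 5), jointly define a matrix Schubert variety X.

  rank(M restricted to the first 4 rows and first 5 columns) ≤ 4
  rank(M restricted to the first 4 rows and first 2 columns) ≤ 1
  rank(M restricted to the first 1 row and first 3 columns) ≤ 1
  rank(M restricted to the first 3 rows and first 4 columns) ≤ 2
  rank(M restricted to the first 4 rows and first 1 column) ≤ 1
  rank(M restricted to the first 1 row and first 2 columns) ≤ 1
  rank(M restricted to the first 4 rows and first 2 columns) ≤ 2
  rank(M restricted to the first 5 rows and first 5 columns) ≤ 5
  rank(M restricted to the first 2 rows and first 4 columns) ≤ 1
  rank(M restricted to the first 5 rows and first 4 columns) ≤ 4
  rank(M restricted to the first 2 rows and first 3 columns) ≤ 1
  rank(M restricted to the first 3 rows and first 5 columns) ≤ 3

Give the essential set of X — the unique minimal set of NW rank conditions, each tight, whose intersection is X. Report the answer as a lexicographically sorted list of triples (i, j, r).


Propagating the 12 rank bounds to every northwest block:

  1  1  1  1  1
  1  1  1  1  2
  1  1  2  2  3
  1  1  2  3  4
  1  2  3  4  5

reading off 1-entries of Δ²R: w = (1, 5, 3, 4, 2).

Fulton essential set (2 of the 5 Rothe cells):

[(2, 4, 1), (4, 2, 1)]
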